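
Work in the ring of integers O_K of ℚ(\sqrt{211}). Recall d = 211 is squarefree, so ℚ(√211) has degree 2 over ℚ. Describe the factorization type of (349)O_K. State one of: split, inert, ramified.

211 mod 4 = 3, hence disc K = 4·211 = 844 and O_K = ℤ[√211].
349 ∤ 844, so 349 is unramified.
(211/349) = 211^174 mod 349 = 348, giving Legendre symbol -1.
(211/349) = -1, so 349 is inert.

p is inert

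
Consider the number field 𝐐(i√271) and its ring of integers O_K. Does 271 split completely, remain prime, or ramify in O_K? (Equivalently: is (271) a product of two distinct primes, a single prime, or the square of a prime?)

Since -271 ≡ 1 mod 4, the ring of integers is ℤ[(1+√-271)/2] with discriminant -271.
271 divides disc(K) = -271, so 271 ramifies.

ramifies in O_K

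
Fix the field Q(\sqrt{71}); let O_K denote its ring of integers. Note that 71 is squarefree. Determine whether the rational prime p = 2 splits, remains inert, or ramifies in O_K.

ramified — (2) = 𝔭²

Since 71 ≢ 1 mod 4, the ring of integers is ℤ[√71] with discriminant 4·71 = 284.
2 divides disc(K) = 284, so 2 ramifies.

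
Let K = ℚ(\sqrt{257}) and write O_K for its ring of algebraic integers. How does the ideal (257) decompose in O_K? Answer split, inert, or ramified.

ramified

257 mod 4 = 1, hence disc K = 257 and O_K = ℤ[(1+√257)/2].
disc(K) = 257 = 257·1, so p = 257 is ramified.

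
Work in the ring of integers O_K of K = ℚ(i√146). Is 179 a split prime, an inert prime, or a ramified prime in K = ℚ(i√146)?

-146 mod 4 = 2, hence disc K = 4·(-146) = -584 and O_K = ℤ[√-146].
disc(K) = -584 is not divisible by 179; 179 is unramified.
(-146/179) = 33^89 mod 179 = 178, giving Legendre symbol -1.
d is a non-residue mod p, hence 179 remains inert in O_K.

p is inert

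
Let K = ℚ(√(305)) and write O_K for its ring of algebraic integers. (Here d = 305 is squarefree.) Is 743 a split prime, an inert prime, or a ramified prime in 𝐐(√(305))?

d = 305 ≡ 1 (mod 4), so O_K = ℤ[(1+√305)/2] and disc(K) = d = 305.
743 ∤ 305, so 743 is unramified.
Legendre symbol by Euler's criterion: (305/743) ≡ 305^371 ≡ 1 (mod 743), i.e. (305/743) = 1.
d is a quadratic residue mod p, hence 743 splits in O_K.

p splits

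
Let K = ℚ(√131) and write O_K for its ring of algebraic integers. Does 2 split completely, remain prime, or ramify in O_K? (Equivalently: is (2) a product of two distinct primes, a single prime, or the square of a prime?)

p ramifies

d = 131 ≡ 3 (mod 4), so O_K = ℤ[√131] and disc(K) = 4d = 524.
Ramification test: 2 | 524. The prime 2 ramifies in K.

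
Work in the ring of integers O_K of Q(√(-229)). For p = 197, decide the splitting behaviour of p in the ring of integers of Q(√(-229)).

d = -229 ≡ 3 (mod 4), so O_K = ℤ[√-229] and disc(K) = 4d = -916.
Since gcd(197, -916) = 1 the prime 197 does not ramify.
Compute (-229/197) via Euler: 165^((197-1)/2) mod 197 = 196, so (-229/197) = -1.
Legendre symbol -1 ⇒ 197 is inert.

p is inert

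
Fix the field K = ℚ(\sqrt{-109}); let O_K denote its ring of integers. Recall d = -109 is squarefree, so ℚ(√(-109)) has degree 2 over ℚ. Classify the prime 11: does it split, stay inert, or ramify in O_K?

d = -109 ≡ 3 (mod 4), so O_K = ℤ[√-109] and disc(K) = 4d = -436.
disc(K) = -436 is not divisible by 11; 11 is unramified.
(-109/11) = 1^5 mod 11 = 1, giving Legendre symbol 1.
(-109/11) = 1, so 11 splits.

split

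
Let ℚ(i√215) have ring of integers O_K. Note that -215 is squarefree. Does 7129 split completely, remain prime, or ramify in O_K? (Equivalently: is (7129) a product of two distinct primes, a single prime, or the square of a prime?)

inert — (7129) stays prime in O_K

d = -215 ≡ 1 (mod 4), so O_K = ℤ[(1+√-215)/2] and disc(K) = d = -215.
7129 ∤ -215, so 7129 is unramified.
Legendre symbol by Euler's criterion: (-215/7129) ≡ (-215)^3564 ≡ 7128 (mod 7129), i.e. (-215/7129) = -1.
d is a non-residue mod p, hence 7129 remains inert in O_K.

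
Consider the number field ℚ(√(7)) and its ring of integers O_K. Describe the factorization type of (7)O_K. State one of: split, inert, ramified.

ramifies in O_K

7 mod 4 = 3, hence disc K = 4·7 = 28 and O_K = ℤ[√7].
disc(K) = 28 = 7·4, so p = 7 is ramified.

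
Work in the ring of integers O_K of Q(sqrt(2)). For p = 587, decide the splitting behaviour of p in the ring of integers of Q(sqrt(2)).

remains prime (inert)

Since 2 ≢ 1 mod 4, the ring of integers is ℤ[√2] with discriminant 4·2 = 8.
Since gcd(587, 8) = 1 the prime 587 does not ramify.
(2/587) = 2^293 mod 587 = 586, giving Legendre symbol -1.
d is a non-residue mod p, hence 587 remains inert in O_K.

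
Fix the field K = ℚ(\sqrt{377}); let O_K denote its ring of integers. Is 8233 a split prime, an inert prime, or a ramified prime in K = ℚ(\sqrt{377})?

inert

Since 377 ≡ 1 mod 4, the ring of integers is ℤ[(1+√377)/2] with discriminant 377.
Since gcd(8233, 377) = 1 the prime 8233 does not ramify.
Euler's criterion: 377^4116 mod 8233 = 8232. Thus (377|8233) = -1.
d is a non-residue mod p, hence 8233 remains inert in O_K.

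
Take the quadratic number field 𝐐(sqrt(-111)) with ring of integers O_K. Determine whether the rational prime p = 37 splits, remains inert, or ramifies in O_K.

Since -111 ≡ 1 mod 4, the ring of integers is ℤ[(1+√-111)/2] with discriminant -111.
Ramification test: 37 | -111. The prime 37 ramifies in K.

p ramifies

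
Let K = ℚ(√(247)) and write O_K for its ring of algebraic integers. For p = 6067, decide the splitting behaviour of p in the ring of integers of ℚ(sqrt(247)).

Since 247 ≢ 1 mod 4, the ring of integers is ℤ[√247] with discriminant 4·247 = 988.
disc(K) = 988 is not divisible by 6067; 6067 is unramified.
Compute (247/6067) via Euler: 247^((6067-1)/2) mod 6067 = 6066, so (247/6067) = -1.
(247/6067) = -1, so 6067 is inert.

inert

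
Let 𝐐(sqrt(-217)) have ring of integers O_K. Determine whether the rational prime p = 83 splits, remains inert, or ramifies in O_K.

inert — (83) stays prime in O_K

Since -217 ≢ 1 mod 4, the ring of integers is ℤ[√-217] with discriminant 4·(-217) = -868.
83 ∤ -868, so 83 is unramified.
(-217/83) = 32^41 mod 83 = 82, giving Legendre symbol -1.
d is a non-residue mod p, hence 83 remains inert in O_K.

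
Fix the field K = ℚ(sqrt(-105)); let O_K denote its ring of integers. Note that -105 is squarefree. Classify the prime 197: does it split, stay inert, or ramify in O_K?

d = -105 ≡ 3 (mod 4), so O_K = ℤ[√-105] and disc(K) = 4d = -420.
disc(K) = -420 is not divisible by 197; 197 is unramified.
Legendre symbol by Euler's criterion: (-105/197) ≡ (-105)^98 ≡ 1 (mod 197), i.e. (-105/197) = 1.
Legendre symbol 1 ⇒ 197 is split.

p splits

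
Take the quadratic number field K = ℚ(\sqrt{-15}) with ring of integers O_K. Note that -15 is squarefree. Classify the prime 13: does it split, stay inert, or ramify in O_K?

d = -15 ≡ 1 (mod 4), so O_K = ℤ[(1+√-15)/2] and disc(K) = d = -15.
disc(K) = -15 is not divisible by 13; 13 is unramified.
(-15/13) = 11^6 mod 13 = 12, giving Legendre symbol -1.
(-15/13) = -1, so 13 is inert.

13 remains inert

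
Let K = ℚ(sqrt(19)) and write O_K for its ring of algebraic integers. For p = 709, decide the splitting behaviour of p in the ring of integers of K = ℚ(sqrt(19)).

d = 19 ≡ 3 (mod 4), so O_K = ℤ[√19] and disc(K) = 4d = 76.
disc(K) = 76 is not divisible by 709; 709 is unramified.
Legendre symbol by Euler's criterion: (19/709) ≡ 19^354 ≡ 1 (mod 709), i.e. (19/709) = 1.
(19/709) = 1, so 709 splits.

splits completely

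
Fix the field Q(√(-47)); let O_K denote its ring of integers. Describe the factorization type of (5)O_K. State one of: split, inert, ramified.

d = -47 ≡ 1 (mod 4), so O_K = ℤ[(1+√-47)/2] and disc(K) = d = -47.
disc(K) = -47 is not divisible by 5; 5 is unramified.
Euler's criterion: (-47)^2 mod 5 = 4. Thus (-47|5) = -1.
Legendre symbol -1 ⇒ 5 is inert.

inert — (5) stays prime in O_K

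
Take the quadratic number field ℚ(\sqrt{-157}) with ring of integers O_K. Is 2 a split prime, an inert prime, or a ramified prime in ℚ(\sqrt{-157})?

ramified

-157 mod 4 = 3, hence disc K = 4·(-157) = -628 and O_K = ℤ[√-157].
Ramification test: 2 | -628. The prime 2 ramifies in K.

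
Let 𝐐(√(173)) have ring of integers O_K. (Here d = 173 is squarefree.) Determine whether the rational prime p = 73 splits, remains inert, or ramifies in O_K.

split

d = 173 ≡ 1 (mod 4), so O_K = ℤ[(1+√173)/2] and disc(K) = d = 173.
disc(K) = 173 is not divisible by 73; 73 is unramified.
(173/73) = 27^36 mod 73 = 1, giving Legendre symbol 1.
Legendre symbol 1 ⇒ 73 is split.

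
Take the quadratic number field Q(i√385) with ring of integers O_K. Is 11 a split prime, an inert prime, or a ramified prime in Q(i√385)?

ramified

Since -385 ≢ 1 mod 4, the ring of integers is ℤ[√-385] with discriminant 4·(-385) = -1540.
Ramification test: 11 | -1540. The prime 11 ramifies in K.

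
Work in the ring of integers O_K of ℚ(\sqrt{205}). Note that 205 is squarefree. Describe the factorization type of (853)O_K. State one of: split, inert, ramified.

d = 205 ≡ 1 (mod 4), so O_K = ℤ[(1+√205)/2] and disc(K) = d = 205.
disc(K) = 205 is not divisible by 853; 853 is unramified.
(205/853) = 205^426 mod 853 = 852, giving Legendre symbol -1.
d is a non-residue mod p, hence 853 remains inert in O_K.

inert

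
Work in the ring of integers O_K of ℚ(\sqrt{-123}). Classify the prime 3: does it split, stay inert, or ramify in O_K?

d = -123 ≡ 1 (mod 4), so O_K = ℤ[(1+√-123)/2] and disc(K) = d = -123.
3 divides disc(K) = -123, so 3 ramifies.

ramified — (3) = 𝔭²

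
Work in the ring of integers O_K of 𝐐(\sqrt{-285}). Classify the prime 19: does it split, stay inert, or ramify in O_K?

d = -285 ≡ 3 (mod 4), so O_K = ℤ[√-285] and disc(K) = 4d = -1140.
disc(K) = -1140 = 19·(-60), so p = 19 is ramified.

ramifies in O_K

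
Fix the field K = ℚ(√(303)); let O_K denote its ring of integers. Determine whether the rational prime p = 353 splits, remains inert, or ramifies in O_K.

splits completely

Since 303 ≢ 1 mod 4, the ring of integers is ℤ[√303] with discriminant 4·303 = 1212.
Since gcd(353, 1212) = 1 the prime 353 does not ramify.
Legendre symbol by Euler's criterion: (303/353) ≡ 303^176 ≡ 1 (mod 353), i.e. (303/353) = 1.
Legendre symbol 1 ⇒ 353 is split.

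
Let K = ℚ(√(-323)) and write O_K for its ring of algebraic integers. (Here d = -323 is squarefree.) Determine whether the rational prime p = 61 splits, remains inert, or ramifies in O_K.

p is inert

Since -323 ≡ 1 mod 4, the ring of integers is ℤ[(1+√-323)/2] with discriminant -323.
61 ∤ -323, so 61 is unramified.
Euler's criterion: (-323)^30 mod 61 = 60. Thus (-323|61) = -1.
d is a non-residue mod p, hence 61 remains inert in O_K.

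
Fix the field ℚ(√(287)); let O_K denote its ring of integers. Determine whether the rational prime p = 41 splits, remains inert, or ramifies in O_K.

ramified — (41) = 𝔭²

d = 287 ≡ 3 (mod 4), so O_K = ℤ[√287] and disc(K) = 4d = 1148.
Ramification test: 41 | 1148. The prime 41 ramifies in K.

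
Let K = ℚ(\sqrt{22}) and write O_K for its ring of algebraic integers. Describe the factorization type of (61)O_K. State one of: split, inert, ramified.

22 mod 4 = 2, hence disc K = 4·22 = 88 and O_K = ℤ[√22].
61 ∤ 88, so 61 is unramified.
Legendre symbol by Euler's criterion: (22/61) ≡ 22^30 ≡ 1 (mod 61), i.e. (22/61) = 1.
d is a quadratic residue mod p, hence 61 splits in O_K.

splits completely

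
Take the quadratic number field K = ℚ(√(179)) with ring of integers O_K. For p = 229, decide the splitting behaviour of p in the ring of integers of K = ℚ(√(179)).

p is inert

Since 179 ≢ 1 mod 4, the ring of integers is ℤ[√179] with discriminant 4·179 = 716.
disc(K) = 716 is not divisible by 229; 229 is unramified.
Euler's criterion: 179^114 mod 229 = 228. Thus (179|229) = -1.
Legendre symbol -1 ⇒ 229 is inert.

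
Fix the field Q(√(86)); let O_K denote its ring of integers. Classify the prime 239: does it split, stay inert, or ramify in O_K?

Since 86 ≢ 1 mod 4, the ring of integers is ℤ[√86] with discriminant 4·86 = 344.
Since gcd(239, 344) = 1 the prime 239 does not ramify.
(86/239) = 86^119 mod 239 = 238, giving Legendre symbol -1.
Legendre symbol -1 ⇒ 239 is inert.

inert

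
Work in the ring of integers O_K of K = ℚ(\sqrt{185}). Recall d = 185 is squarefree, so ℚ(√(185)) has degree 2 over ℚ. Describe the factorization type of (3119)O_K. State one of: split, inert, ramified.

Since 185 ≡ 1 mod 4, the ring of integers is ℤ[(1+√185)/2] with discriminant 185.
3119 ∤ 185, so 3119 is unramified.
(185/3119) = 185^1559 mod 3119 = 1, giving Legendre symbol 1.
Legendre symbol 1 ⇒ 3119 is split.

3119 splits in O_K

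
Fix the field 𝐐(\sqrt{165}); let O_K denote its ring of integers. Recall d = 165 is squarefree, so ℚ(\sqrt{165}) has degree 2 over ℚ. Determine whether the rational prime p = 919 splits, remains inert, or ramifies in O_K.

Since 165 ≡ 1 mod 4, the ring of integers is ℤ[(1+√165)/2] with discriminant 165.
919 ∤ 165, so 919 is unramified.
Compute (165/919) via Euler: 165^((919-1)/2) mod 919 = 918, so (165/919) = -1.
Legendre symbol -1 ⇒ 919 is inert.

inert — (919) stays prime in O_K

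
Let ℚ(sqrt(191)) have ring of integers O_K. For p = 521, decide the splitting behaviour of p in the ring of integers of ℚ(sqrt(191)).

remains prime (inert)

d = 191 ≡ 3 (mod 4), so O_K = ℤ[√191] and disc(K) = 4d = 764.
disc(K) = 764 is not divisible by 521; 521 is unramified.
Euler's criterion: 191^260 mod 521 = 520. Thus (191|521) = -1.
d is a non-residue mod p, hence 521 remains inert in O_K.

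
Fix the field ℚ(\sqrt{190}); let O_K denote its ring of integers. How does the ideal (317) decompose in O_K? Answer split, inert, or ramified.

d = 190 ≡ 2 (mod 4), so O_K = ℤ[√190] and disc(K) = 4d = 760.
disc(K) = 760 is not divisible by 317; 317 is unramified.
Euler's criterion: 190^158 mod 317 = 316. Thus (190|317) = -1.
d is a non-residue mod p, hence 317 remains inert in O_K.

p is inert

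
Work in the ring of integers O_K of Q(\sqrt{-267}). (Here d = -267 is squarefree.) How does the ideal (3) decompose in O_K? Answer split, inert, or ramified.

-267 mod 4 = 1, hence disc K = -267 and O_K = ℤ[(1+√-267)/2].
Ramification test: 3 | -267. The prime 3 ramifies in K.

ramifies in O_K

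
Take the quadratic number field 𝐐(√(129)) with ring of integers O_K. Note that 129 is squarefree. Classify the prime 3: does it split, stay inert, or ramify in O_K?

p ramifies

129 mod 4 = 1, hence disc K = 129 and O_K = ℤ[(1+√129)/2].
3 divides disc(K) = 129, so 3 ramifies.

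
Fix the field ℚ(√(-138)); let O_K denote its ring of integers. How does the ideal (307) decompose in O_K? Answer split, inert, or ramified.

Since -138 ≢ 1 mod 4, the ring of integers is ℤ[√-138] with discriminant 4·(-138) = -552.
307 ∤ -552, so 307 is unramified.
(-138/307) = 169^153 mod 307 = 1, giving Legendre symbol 1.
Legendre symbol 1 ⇒ 307 is split.

split — (307) = 𝔭₁𝔭₂ with 𝔭₁ ≠ 𝔭₂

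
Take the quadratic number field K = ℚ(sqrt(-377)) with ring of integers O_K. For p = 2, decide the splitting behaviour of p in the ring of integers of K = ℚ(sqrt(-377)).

Since -377 ≢ 1 mod 4, the ring of integers is ℤ[√-377] with discriminant 4·(-377) = -1508.
2 divides disc(K) = -1508, so 2 ramifies.

ramified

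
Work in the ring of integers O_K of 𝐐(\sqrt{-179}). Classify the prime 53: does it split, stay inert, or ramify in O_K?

Since -179 ≡ 1 mod 4, the ring of integers is ℤ[(1+√-179)/2] with discriminant -179.
Since gcd(53, -179) = 1 the prime 53 does not ramify.
Euler's criterion: (-179)^26 mod 53 = 52. Thus (-179|53) = -1.
d is a non-residue mod p, hence 53 remains inert in O_K.

inert — (53) stays prime in O_K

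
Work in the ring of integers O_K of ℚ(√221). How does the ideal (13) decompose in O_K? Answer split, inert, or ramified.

ramified — (13) = 𝔭²

Since 221 ≡ 1 mod 4, the ring of integers is ℤ[(1+√221)/2] with discriminant 221.
disc(K) = 221 = 13·17, so p = 13 is ramified.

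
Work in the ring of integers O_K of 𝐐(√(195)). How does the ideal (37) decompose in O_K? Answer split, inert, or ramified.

195 mod 4 = 3, hence disc K = 4·195 = 780 and O_K = ℤ[√195].
disc(K) = 780 is not divisible by 37; 37 is unramified.
(195/37) = 10^18 mod 37 = 1, giving Legendre symbol 1.
(195/37) = 1, so 37 splits.

p splits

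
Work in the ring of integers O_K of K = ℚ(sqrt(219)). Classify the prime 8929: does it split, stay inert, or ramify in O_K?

split

219 mod 4 = 3, hence disc K = 4·219 = 876 and O_K = ℤ[√219].
disc(K) = 876 is not divisible by 8929; 8929 is unramified.
Euler's criterion: 219^4464 mod 8929 = 1. Thus (219|8929) = 1.
Legendre symbol 1 ⇒ 8929 is split.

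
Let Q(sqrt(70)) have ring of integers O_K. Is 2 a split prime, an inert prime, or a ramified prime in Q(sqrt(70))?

d = 70 ≡ 2 (mod 4), so O_K = ℤ[√70] and disc(K) = 4d = 280.
disc(K) = 280 = 2·140, so p = 2 is ramified.

2 is ramified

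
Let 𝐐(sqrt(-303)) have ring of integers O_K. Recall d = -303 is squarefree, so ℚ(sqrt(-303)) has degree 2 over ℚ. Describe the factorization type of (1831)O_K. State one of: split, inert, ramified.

split — (1831) = 𝔭₁𝔭₂ with 𝔭₁ ≠ 𝔭₂

d = -303 ≡ 1 (mod 4), so O_K = ℤ[(1+√-303)/2] and disc(K) = d = -303.
disc(K) = -303 is not divisible by 1831; 1831 is unramified.
Euler's criterion: (-303)^915 mod 1831 = 1. Thus (-303|1831) = 1.
Legendre symbol 1 ⇒ 1831 is split.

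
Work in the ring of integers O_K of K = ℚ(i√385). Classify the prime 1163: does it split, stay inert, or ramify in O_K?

inert

Since -385 ≢ 1 mod 4, the ring of integers is ℤ[√-385] with discriminant 4·(-385) = -1540.
Since gcd(1163, -1540) = 1 the prime 1163 does not ramify.
(-385/1163) = 778^581 mod 1163 = 1162, giving Legendre symbol -1.
Legendre symbol -1 ⇒ 1163 is inert.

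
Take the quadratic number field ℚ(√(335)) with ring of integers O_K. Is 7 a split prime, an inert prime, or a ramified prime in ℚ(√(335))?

7 remains inert

335 mod 4 = 3, hence disc K = 4·335 = 1340 and O_K = ℤ[√335].
7 ∤ 1340, so 7 is unramified.
Euler's criterion: 335^3 mod 7 = 6. Thus (335|7) = -1.
d is a non-residue mod p, hence 7 remains inert in O_K.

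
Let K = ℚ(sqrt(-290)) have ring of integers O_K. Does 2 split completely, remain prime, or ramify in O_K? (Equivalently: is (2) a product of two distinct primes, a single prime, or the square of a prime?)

ramifies in O_K

d = -290 ≡ 2 (mod 4), so O_K = ℤ[√-290] and disc(K) = 4d = -1160.
disc(K) = -1160 = 2·(-580), so p = 2 is ramified.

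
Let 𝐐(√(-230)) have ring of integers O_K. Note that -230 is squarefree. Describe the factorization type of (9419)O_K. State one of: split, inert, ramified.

inert — (9419) stays prime in O_K

Since -230 ≢ 1 mod 4, the ring of integers is ℤ[√-230] with discriminant 4·(-230) = -920.
9419 ∤ -920, so 9419 is unramified.
(-230/9419) = 9189^4709 mod 9419 = 9418, giving Legendre symbol -1.
(-230/9419) = -1, so 9419 is inert.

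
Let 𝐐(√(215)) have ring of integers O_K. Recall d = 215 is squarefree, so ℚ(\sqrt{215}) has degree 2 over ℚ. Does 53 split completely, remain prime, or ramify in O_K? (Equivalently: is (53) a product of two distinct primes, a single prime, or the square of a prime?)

remains prime (inert)

d = 215 ≡ 3 (mod 4), so O_K = ℤ[√215] and disc(K) = 4d = 860.
Since gcd(53, 860) = 1 the prime 53 does not ramify.
Legendre symbol by Euler's criterion: (215/53) ≡ 215^26 ≡ 52 (mod 53), i.e. (215/53) = -1.
d is a non-residue mod p, hence 53 remains inert in O_K.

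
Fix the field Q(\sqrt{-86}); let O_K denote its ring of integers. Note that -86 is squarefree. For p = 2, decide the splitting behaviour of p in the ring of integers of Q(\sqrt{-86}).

-86 mod 4 = 2, hence disc K = 4·(-86) = -344 and O_K = ℤ[√-86].
Ramification test: 2 | -344. The prime 2 ramifies in K.

p ramifies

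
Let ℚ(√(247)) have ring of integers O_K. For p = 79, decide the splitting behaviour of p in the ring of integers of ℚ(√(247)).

79 splits in O_K

d = 247 ≡ 3 (mod 4), so O_K = ℤ[√247] and disc(K) = 4d = 988.
79 ∤ 988, so 79 is unramified.
Compute (247/79) via Euler: 10^((79-1)/2) mod 79 = 1, so (247/79) = 1.
d is a quadratic residue mod p, hence 79 splits in O_K.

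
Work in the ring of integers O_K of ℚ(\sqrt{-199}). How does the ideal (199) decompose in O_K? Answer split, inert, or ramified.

-199 mod 4 = 1, hence disc K = -199 and O_K = ℤ[(1+√-199)/2].
Ramification test: 199 | -199. The prime 199 ramifies in K.

p ramifies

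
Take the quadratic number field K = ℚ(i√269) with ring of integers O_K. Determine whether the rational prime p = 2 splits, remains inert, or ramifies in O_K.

d = -269 ≡ 3 (mod 4), so O_K = ℤ[√-269] and disc(K) = 4d = -1076.
disc(K) = -1076 = 2·(-538), so p = 2 is ramified.

p ramifies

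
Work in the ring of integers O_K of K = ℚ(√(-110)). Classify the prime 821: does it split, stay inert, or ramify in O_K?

split — (821) = 𝔭₁𝔭₂ with 𝔭₁ ≠ 𝔭₂

Since -110 ≢ 1 mod 4, the ring of integers is ℤ[√-110] with discriminant 4·(-110) = -440.
821 ∤ -440, so 821 is unramified.
Euler's criterion: (-110)^410 mod 821 = 1. Thus (-110|821) = 1.
Legendre symbol 1 ⇒ 821 is split.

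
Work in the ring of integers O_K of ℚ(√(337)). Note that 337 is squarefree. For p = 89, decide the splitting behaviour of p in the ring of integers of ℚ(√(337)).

d = 337 ≡ 1 (mod 4), so O_K = ℤ[(1+√337)/2] and disc(K) = d = 337.
89 ∤ 337, so 89 is unramified.
(337/89) = 70^44 mod 89 = 88, giving Legendre symbol -1.
d is a non-residue mod p, hence 89 remains inert in O_K.

remains prime (inert)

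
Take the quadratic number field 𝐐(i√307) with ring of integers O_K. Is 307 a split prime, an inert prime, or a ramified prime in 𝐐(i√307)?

307 is ramified

d = -307 ≡ 1 (mod 4), so O_K = ℤ[(1+√-307)/2] and disc(K) = d = -307.
disc(K) = -307 = 307·(-1), so p = 307 is ramified.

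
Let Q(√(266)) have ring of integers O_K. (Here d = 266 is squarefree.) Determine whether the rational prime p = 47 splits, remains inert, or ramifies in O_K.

d = 266 ≡ 2 (mod 4), so O_K = ℤ[√266] and disc(K) = 4d = 1064.
Since gcd(47, 1064) = 1 the prime 47 does not ramify.
Euler's criterion: 266^23 mod 47 = 46. Thus (266|47) = -1.
(266/47) = -1, so 47 is inert.

inert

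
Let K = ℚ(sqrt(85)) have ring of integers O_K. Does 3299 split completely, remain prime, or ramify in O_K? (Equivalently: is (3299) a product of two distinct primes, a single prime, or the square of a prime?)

85 mod 4 = 1, hence disc K = 85 and O_K = ℤ[(1+√85)/2].
3299 ∤ 85, so 3299 is unramified.
(85/3299) = 85^1649 mod 3299 = 1, giving Legendre symbol 1.
d is a quadratic residue mod p, hence 3299 splits in O_K.

3299 splits in O_K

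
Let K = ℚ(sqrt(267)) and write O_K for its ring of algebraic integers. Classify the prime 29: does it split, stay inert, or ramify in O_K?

Since 267 ≢ 1 mod 4, the ring of integers is ℤ[√267] with discriminant 4·267 = 1068.
29 ∤ 1068, so 29 is unramified.
Euler's criterion: 267^14 mod 29 = 1. Thus (267|29) = 1.
d is a quadratic residue mod p, hence 29 splits in O_K.

split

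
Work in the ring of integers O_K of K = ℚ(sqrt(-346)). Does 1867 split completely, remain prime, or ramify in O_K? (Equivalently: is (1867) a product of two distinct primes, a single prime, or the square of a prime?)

Since -346 ≢ 1 mod 4, the ring of integers is ℤ[√-346] with discriminant 4·(-346) = -1384.
1867 ∤ -1384, so 1867 is unramified.
(-346/1867) = 1521^933 mod 1867 = 1, giving Legendre symbol 1.
Legendre symbol 1 ⇒ 1867 is split.

splits completely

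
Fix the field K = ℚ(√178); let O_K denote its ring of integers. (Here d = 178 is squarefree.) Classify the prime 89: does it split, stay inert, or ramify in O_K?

Since 178 ≢ 1 mod 4, the ring of integers is ℤ[√178] with discriminant 4·178 = 712.
disc(K) = 712 = 89·8, so p = 89 is ramified.

ramified — (89) = 𝔭²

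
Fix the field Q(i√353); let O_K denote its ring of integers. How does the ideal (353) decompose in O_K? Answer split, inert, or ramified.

Since -353 ≢ 1 mod 4, the ring of integers is ℤ[√-353] with discriminant 4·(-353) = -1412.
disc(K) = -1412 = 353·(-4), so p = 353 is ramified.

p ramifies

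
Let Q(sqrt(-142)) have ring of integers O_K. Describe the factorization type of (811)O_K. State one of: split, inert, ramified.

-142 mod 4 = 2, hence disc K = 4·(-142) = -568 and O_K = ℤ[√-142].
Since gcd(811, -568) = 1 the prime 811 does not ramify.
Compute (-142/811) via Euler: 669^((811-1)/2) mod 811 = 810, so (-142/811) = -1.
Legendre symbol -1 ⇒ 811 is inert.

p is inert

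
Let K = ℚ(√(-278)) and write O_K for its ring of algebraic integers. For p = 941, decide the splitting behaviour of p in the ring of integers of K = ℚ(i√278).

-278 mod 4 = 2, hence disc K = 4·(-278) = -1112 and O_K = ℤ[√-278].
Since gcd(941, -1112) = 1 the prime 941 does not ramify.
Euler's criterion: (-278)^470 mod 941 = 940. Thus (-278|941) = -1.
Legendre symbol -1 ⇒ 941 is inert.

941 remains inert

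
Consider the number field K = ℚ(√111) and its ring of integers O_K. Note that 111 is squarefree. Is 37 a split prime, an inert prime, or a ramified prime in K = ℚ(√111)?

ramified

d = 111 ≡ 3 (mod 4), so O_K = ℤ[√111] and disc(K) = 4d = 444.
37 divides disc(K) = 444, so 37 ramifies.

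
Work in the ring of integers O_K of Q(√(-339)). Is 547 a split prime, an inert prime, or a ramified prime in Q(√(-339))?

split

Since -339 ≡ 1 mod 4, the ring of integers is ℤ[(1+√-339)/2] with discriminant -339.
Since gcd(547, -339) = 1 the prime 547 does not ramify.
(-339/547) = 208^273 mod 547 = 1, giving Legendre symbol 1.
Legendre symbol 1 ⇒ 547 is split.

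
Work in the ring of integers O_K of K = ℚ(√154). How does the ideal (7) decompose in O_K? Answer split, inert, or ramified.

154 mod 4 = 2, hence disc K = 4·154 = 616 and O_K = ℤ[√154].
Ramification test: 7 | 616. The prime 7 ramifies in K.

ramified — (7) = 𝔭²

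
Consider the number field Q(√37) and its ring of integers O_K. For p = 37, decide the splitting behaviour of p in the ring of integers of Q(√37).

d = 37 ≡ 1 (mod 4), so O_K = ℤ[(1+√37)/2] and disc(K) = d = 37.
37 divides disc(K) = 37, so 37 ramifies.

37 is ramified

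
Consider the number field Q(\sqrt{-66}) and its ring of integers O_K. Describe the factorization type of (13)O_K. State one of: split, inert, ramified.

split — (13) = 𝔭₁𝔭₂ with 𝔭₁ ≠ 𝔭₂

-66 mod 4 = 2, hence disc K = 4·(-66) = -264 and O_K = ℤ[√-66].
disc(K) = -264 is not divisible by 13; 13 is unramified.
Compute (-66/13) via Euler: 12^((13-1)/2) mod 13 = 1, so (-66/13) = 1.
(-66/13) = 1, so 13 splits.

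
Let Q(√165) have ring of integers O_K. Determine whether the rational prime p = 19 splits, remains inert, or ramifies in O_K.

d = 165 ≡ 1 (mod 4), so O_K = ℤ[(1+√165)/2] and disc(K) = d = 165.
19 ∤ 165, so 19 is unramified.
Legendre symbol by Euler's criterion: (165/19) ≡ 165^9 ≡ 18 (mod 19), i.e. (165/19) = -1.
Legendre symbol -1 ⇒ 19 is inert.

remains prime (inert)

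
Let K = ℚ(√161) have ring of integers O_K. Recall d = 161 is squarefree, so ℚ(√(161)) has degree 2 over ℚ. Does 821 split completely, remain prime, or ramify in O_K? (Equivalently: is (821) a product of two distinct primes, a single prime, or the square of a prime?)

d = 161 ≡ 1 (mod 4), so O_K = ℤ[(1+√161)/2] and disc(K) = d = 161.
Since gcd(821, 161) = 1 the prime 821 does not ramify.
Euler's criterion: 161^410 mod 821 = 1. Thus (161|821) = 1.
Legendre symbol 1 ⇒ 821 is split.

splits completely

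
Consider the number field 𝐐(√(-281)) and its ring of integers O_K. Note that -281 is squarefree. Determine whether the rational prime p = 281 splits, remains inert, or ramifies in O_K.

p ramifies

d = -281 ≡ 3 (mod 4), so O_K = ℤ[√-281] and disc(K) = 4d = -1124.
281 divides disc(K) = -1124, so 281 ramifies.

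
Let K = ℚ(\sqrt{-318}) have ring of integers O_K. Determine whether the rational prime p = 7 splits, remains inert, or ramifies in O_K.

split — (7) = 𝔭₁𝔭₂ with 𝔭₁ ≠ 𝔭₂

d = -318 ≡ 2 (mod 4), so O_K = ℤ[√-318] and disc(K) = 4d = -1272.
disc(K) = -1272 is not divisible by 7; 7 is unramified.
Legendre symbol by Euler's criterion: (-318/7) ≡ (-318)^3 ≡ 1 (mod 7), i.e. (-318/7) = 1.
d is a quadratic residue mod p, hence 7 splits in O_K.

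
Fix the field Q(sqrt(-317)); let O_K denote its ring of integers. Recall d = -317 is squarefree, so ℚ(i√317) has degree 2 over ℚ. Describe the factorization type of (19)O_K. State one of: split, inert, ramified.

-317 mod 4 = 3, hence disc K = 4·(-317) = -1268 and O_K = ℤ[√-317].
Since gcd(19, -1268) = 1 the prime 19 does not ramify.
Euler's criterion: (-317)^9 mod 19 = 1. Thus (-317|19) = 1.
(-317/19) = 1, so 19 splits.

p splits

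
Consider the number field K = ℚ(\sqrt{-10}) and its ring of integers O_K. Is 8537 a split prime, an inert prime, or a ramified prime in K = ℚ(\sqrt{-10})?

Since -10 ≢ 1 mod 4, the ring of integers is ℤ[√-10] with discriminant 4·(-10) = -40.
disc(K) = -40 is not divisible by 8537; 8537 is unramified.
(-10/8537) = 8527^4268 mod 8537 = 8536, giving Legendre symbol -1.
(-10/8537) = -1, so 8537 is inert.

p is inert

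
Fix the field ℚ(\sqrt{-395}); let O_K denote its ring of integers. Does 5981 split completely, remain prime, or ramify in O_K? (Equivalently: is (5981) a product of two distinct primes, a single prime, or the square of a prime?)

Since -395 ≡ 1 mod 4, the ring of integers is ℤ[(1+√-395)/2] with discriminant -395.
Since gcd(5981, -395) = 1 the prime 5981 does not ramify.
(-395/5981) = 5586^2990 mod 5981 = 5980, giving Legendre symbol -1.
Legendre symbol -1 ⇒ 5981 is inert.

5981 remains inert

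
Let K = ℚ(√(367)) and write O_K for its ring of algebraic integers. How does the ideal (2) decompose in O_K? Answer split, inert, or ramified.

367 mod 4 = 3, hence disc K = 4·367 = 1468 and O_K = ℤ[√367].
disc(K) = 1468 = 2·734, so p = 2 is ramified.

2 is ramified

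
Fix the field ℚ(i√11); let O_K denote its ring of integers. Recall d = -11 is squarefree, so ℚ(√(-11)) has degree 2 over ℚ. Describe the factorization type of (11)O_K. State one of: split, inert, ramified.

Since -11 ≡ 1 mod 4, the ring of integers is ℤ[(1+√-11)/2] with discriminant -11.
disc(K) = -11 = 11·(-1), so p = 11 is ramified.

11 is ramified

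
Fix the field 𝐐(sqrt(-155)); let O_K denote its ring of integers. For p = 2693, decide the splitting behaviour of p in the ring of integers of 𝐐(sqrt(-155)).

p splits

d = -155 ≡ 1 (mod 4), so O_K = ℤ[(1+√-155)/2] and disc(K) = d = -155.
2693 ∤ -155, so 2693 is unramified.
Legendre symbol by Euler's criterion: (-155/2693) ≡ (-155)^1346 ≡ 1 (mod 2693), i.e. (-155/2693) = 1.
d is a quadratic residue mod p, hence 2693 splits in O_K.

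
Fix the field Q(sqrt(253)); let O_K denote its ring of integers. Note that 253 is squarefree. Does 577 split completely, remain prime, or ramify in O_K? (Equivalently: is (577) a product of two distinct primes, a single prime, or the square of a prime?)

577 splits in O_K

Since 253 ≡ 1 mod 4, the ring of integers is ℤ[(1+√253)/2] with discriminant 253.
disc(K) = 253 is not divisible by 577; 577 is unramified.
Euler's criterion: 253^288 mod 577 = 1. Thus (253|577) = 1.
Legendre symbol 1 ⇒ 577 is split.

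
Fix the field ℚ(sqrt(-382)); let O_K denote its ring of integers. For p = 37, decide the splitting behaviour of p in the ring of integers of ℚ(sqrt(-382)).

Since -382 ≢ 1 mod 4, the ring of integers is ℤ[√-382] with discriminant 4·(-382) = -1528.
37 ∤ -1528, so 37 is unramified.
(-382/37) = 25^18 mod 37 = 1, giving Legendre symbol 1.
(-382/37) = 1, so 37 splits.

split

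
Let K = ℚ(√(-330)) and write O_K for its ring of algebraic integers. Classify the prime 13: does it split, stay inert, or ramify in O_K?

d = -330 ≡ 2 (mod 4), so O_K = ℤ[√-330] and disc(K) = 4d = -1320.
disc(K) = -1320 is not divisible by 13; 13 is unramified.
Compute (-330/13) via Euler: 8^((13-1)/2) mod 13 = 12, so (-330/13) = -1.
Legendre symbol -1 ⇒ 13 is inert.

13 remains inert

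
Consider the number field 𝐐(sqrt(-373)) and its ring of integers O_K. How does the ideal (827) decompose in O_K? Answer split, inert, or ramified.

-373 mod 4 = 3, hence disc K = 4·(-373) = -1492 and O_K = ℤ[√-373].
Since gcd(827, -1492) = 1 the prime 827 does not ramify.
Compute (-373/827) via Euler: 454^((827-1)/2) mod 827 = 826, so (-373/827) = -1.
d is a non-residue mod p, hence 827 remains inert in O_K.

remains prime (inert)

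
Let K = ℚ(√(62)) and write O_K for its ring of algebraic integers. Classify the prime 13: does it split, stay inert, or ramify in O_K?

split — (13) = 𝔭₁𝔭₂ with 𝔭₁ ≠ 𝔭₂

62 mod 4 = 2, hence disc K = 4·62 = 248 and O_K = ℤ[√62].
13 ∤ 248, so 13 is unramified.
Legendre symbol by Euler's criterion: (62/13) ≡ 62^6 ≡ 1 (mod 13), i.e. (62/13) = 1.
d is a quadratic residue mod p, hence 13 splits in O_K.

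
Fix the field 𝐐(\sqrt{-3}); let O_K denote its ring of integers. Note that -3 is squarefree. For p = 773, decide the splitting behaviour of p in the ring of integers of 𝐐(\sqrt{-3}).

p is inert

d = -3 ≡ 1 (mod 4), so O_K = ℤ[(1+√-3)/2] and disc(K) = d = -3.
disc(K) = -3 is not divisible by 773; 773 is unramified.
Legendre symbol by Euler's criterion: (-3/773) ≡ (-3)^386 ≡ 772 (mod 773), i.e. (-3/773) = -1.
(-3/773) = -1, so 773 is inert.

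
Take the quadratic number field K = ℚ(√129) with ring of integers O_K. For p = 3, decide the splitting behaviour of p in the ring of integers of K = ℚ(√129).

p ramifies

Since 129 ≡ 1 mod 4, the ring of integers is ℤ[(1+√129)/2] with discriminant 129.
Ramification test: 3 | 129. The prime 3 ramifies in K.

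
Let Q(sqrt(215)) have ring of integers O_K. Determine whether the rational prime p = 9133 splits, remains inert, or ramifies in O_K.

p is inert

215 mod 4 = 3, hence disc K = 4·215 = 860 and O_K = ℤ[√215].
disc(K) = 860 is not divisible by 9133; 9133 is unramified.
Euler's criterion: 215^4566 mod 9133 = 9132. Thus (215|9133) = -1.
(215/9133) = -1, so 9133 is inert.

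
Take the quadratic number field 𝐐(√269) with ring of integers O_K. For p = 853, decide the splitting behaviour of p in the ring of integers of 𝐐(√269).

d = 269 ≡ 1 (mod 4), so O_K = ℤ[(1+√269)/2] and disc(K) = d = 269.
Since gcd(853, 269) = 1 the prime 853 does not ramify.
Euler's criterion: 269^426 mod 853 = 852. Thus (269|853) = -1.
Legendre symbol -1 ⇒ 853 is inert.

inert — (853) stays prime in O_K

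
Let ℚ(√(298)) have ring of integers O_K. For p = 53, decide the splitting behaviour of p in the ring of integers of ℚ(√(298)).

298 mod 4 = 2, hence disc K = 4·298 = 1192 and O_K = ℤ[√298].
Since gcd(53, 1192) = 1 the prime 53 does not ramify.
Euler's criterion: 298^26 mod 53 = 52. Thus (298|53) = -1.
(298/53) = -1, so 53 is inert.

inert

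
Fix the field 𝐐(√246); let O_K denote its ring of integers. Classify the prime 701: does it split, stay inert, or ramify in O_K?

701 splits in O_K

d = 246 ≡ 2 (mod 4), so O_K = ℤ[√246] and disc(K) = 4d = 984.
Since gcd(701, 984) = 1 the prime 701 does not ramify.
Euler's criterion: 246^350 mod 701 = 1. Thus (246|701) = 1.
Legendre symbol 1 ⇒ 701 is split.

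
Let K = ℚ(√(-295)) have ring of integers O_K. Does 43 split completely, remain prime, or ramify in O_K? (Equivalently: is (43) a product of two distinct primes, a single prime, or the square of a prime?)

-295 mod 4 = 1, hence disc K = -295 and O_K = ℤ[(1+√-295)/2].
43 ∤ -295, so 43 is unramified.
Legendre symbol by Euler's criterion: (-295/43) ≡ (-295)^21 ≡ 1 (mod 43), i.e. (-295/43) = 1.
Legendre symbol 1 ⇒ 43 is split.

splits completely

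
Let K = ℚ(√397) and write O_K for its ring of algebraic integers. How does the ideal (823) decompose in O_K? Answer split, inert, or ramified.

Since 397 ≡ 1 mod 4, the ring of integers is ℤ[(1+√397)/2] with discriminant 397.
disc(K) = 397 is not divisible by 823; 823 is unramified.
Euler's criterion: 397^411 mod 823 = 1. Thus (397|823) = 1.
Legendre symbol 1 ⇒ 823 is split.

p splits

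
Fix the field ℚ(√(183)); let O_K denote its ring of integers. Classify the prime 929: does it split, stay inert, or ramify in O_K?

Since 183 ≢ 1 mod 4, the ring of integers is ℤ[√183] with discriminant 4·183 = 732.
Since gcd(929, 732) = 1 the prime 929 does not ramify.
Compute (183/929) via Euler: 183^((929-1)/2) mod 929 = 928, so (183/929) = -1.
Legendre symbol -1 ⇒ 929 is inert.

inert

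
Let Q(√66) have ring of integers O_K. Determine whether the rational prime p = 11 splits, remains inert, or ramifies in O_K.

d = 66 ≡ 2 (mod 4), so O_K = ℤ[√66] and disc(K) = 4d = 264.
11 divides disc(K) = 264, so 11 ramifies.

ramified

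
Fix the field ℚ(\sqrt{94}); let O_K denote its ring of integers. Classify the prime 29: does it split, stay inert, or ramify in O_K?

split

94 mod 4 = 2, hence disc K = 4·94 = 376 and O_K = ℤ[√94].
disc(K) = 376 is not divisible by 29; 29 is unramified.
Legendre symbol by Euler's criterion: (94/29) ≡ 94^14 ≡ 1 (mod 29), i.e. (94/29) = 1.
d is a quadratic residue mod p, hence 29 splits in O_K.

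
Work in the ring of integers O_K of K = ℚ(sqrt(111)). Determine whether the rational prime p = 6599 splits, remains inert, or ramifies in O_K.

remains prime (inert)

Since 111 ≢ 1 mod 4, the ring of integers is ℤ[√111] with discriminant 4·111 = 444.
Since gcd(6599, 444) = 1 the prime 6599 does not ramify.
Compute (111/6599) via Euler: 111^((6599-1)/2) mod 6599 = 6598, so (111/6599) = -1.
Legendre symbol -1 ⇒ 6599 is inert.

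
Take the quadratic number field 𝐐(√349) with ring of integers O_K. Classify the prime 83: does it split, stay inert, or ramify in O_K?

splits completely

d = 349 ≡ 1 (mod 4), so O_K = ℤ[(1+√349)/2] and disc(K) = d = 349.
83 ∤ 349, so 83 is unramified.
(349/83) = 17^41 mod 83 = 1, giving Legendre symbol 1.
(349/83) = 1, so 83 splits.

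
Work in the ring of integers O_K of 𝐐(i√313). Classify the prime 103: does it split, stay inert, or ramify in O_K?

p is inert

-313 mod 4 = 3, hence disc K = 4·(-313) = -1252 and O_K = ℤ[√-313].
disc(K) = -1252 is not divisible by 103; 103 is unramified.
Compute (-313/103) via Euler: 99^((103-1)/2) mod 103 = 102, so (-313/103) = -1.
(-313/103) = -1, so 103 is inert.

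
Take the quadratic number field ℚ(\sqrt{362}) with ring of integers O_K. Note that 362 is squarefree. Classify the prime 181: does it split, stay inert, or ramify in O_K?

362 mod 4 = 2, hence disc K = 4·362 = 1448 and O_K = ℤ[√362].
Ramification test: 181 | 1448. The prime 181 ramifies in K.

ramifies in O_K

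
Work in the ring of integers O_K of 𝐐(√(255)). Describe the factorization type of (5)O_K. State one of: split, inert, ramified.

p ramifies

255 mod 4 = 3, hence disc K = 4·255 = 1020 and O_K = ℤ[√255].
disc(K) = 1020 = 5·204, so p = 5 is ramified.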